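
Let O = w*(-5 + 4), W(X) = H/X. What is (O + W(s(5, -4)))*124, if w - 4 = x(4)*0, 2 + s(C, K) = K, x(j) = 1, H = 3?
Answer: -558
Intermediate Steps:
s(C, K) = -2 + K
W(X) = 3/X
w = 4 (w = 4 + 1*0 = 4 + 0 = 4)
O = -4 (O = 4*(-5 + 4) = 4*(-1) = -4)
(O + W(s(5, -4)))*124 = (-4 + 3/(-2 - 4))*124 = (-4 + 3/(-6))*124 = (-4 + 3*(-1/6))*124 = (-4 - 1/2)*124 = -9/2*124 = -558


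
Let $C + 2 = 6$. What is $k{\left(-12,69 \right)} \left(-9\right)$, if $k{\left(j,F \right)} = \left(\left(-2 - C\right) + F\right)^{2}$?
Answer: $-35721$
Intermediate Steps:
$C = 4$ ($C = -2 + 6 = 4$)
$k{\left(j,F \right)} = \left(-6 + F\right)^{2}$ ($k{\left(j,F \right)} = \left(\left(-2 - 4\right) + F\right)^{2} = \left(-6 + F\right)^{2}$)
$k{\left(-12,69 \right)} \left(-9\right) = \left(6 - 69\right)^{2} \left(-9\right) = \left(-63\right)^{2} \left(-9\right) = 3969 \left(-9\right) = -35721$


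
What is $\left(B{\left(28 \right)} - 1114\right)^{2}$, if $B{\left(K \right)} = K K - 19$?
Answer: $121801$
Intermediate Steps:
$B{\left(K \right)} = -19 + K^{2}$ ($B{\left(K \right)} = K^{2} - 19 = -19 + K^{2}$)
$\left(B{\left(28 \right)} - 1114\right)^{2} = \left(\left(-19 + 28^{2}\right) - 1114\right)^{2} = \left(\left(-19 + 784\right) - 1114\right)^{2} = \left(765 - 1114\right)^{2} = \left(-349\right)^{2} = 121801$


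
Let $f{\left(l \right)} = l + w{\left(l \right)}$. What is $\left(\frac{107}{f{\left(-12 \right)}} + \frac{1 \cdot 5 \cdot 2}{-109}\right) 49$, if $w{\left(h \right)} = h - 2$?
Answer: $- \frac{584227}{2834} \approx -206.15$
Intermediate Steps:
$w{\left(h \right)} = -2 + h$
$f{\left(l \right)} = -2 + 2 l$ ($f{\left(l \right)} = l + \left(-2 + l\right) = -2 + 2 l$)
$\left(\frac{107}{f{\left(-12 \right)}} + \frac{1 \cdot 5 \cdot 2}{-109}\right) 49 = \left(\frac{107}{-2 + 2 \left(-12\right)} + \frac{1 \cdot 5 \cdot 2}{-109}\right) 49 = \left(\frac{107}{-2 - 24} + 5 \cdot 2 \left(- \frac{1}{109}\right)\right) 49 = \left(\frac{107}{-26} + 10 \left(- \frac{1}{109}\right)\right) 49 = \left(107 \left(- \frac{1}{26}\right) - \frac{10}{109}\right) 49 = \left(- \frac{107}{26} - \frac{10}{109}\right) 49 = \left(- \frac{11923}{2834}\right) 49 = - \frac{584227}{2834}$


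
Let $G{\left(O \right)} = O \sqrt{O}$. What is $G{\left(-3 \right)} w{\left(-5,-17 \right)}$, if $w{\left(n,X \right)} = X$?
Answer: $51 i \sqrt{3} \approx 88.335 i$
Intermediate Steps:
$G{\left(O \right)} = O^{\frac{3}{2}}$
$G{\left(-3 \right)} w{\left(-5,-17 \right)} = \left(-3\right)^{\frac{3}{2}} \left(-17\right) = - 3 i \sqrt{3} \left(-17\right) = 51 i \sqrt{3}$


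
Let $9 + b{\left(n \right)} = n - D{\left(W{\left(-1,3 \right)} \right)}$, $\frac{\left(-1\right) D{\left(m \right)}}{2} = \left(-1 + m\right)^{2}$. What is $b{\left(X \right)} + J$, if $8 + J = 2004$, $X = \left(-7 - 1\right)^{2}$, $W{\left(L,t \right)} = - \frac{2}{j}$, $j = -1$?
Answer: $2053$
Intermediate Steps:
$W{\left(L,t \right)} = 2$ ($W{\left(L,t \right)} = - \frac{2}{-1} = \left(-2\right) \left(-1\right) = 2$)
$X = 64$ ($X = \left(-8\right)^{2} = 64$)
$D{\left(m \right)} = - 2 \left(-1 + m\right)^{2}$
$b{\left(n \right)} = -7 + n$ ($b{\left(n \right)} = -9 + \left(n - - 2 \left(-1 + 2\right)^{2}\right) = -9 + \left(n - - 2 \cdot 1^{2}\right) = -9 + \left(n - \left(-2\right) 1\right) = -9 + \left(n - -2\right) = -9 + \left(n + 2\right) = -9 + \left(2 + n\right) = -7 + n$)
$J = 1996$ ($J = -8 + 2004 = 1996$)
$b{\left(X \right)} + J = \left(-7 + 64\right) + 1996 = 57 + 1996 = 2053$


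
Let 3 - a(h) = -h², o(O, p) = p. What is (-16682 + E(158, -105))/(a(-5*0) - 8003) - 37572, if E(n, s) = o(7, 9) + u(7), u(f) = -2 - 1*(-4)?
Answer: -300559329/8000 ≈ -37570.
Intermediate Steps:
u(f) = 2 (u(f) = -2 + 4 = 2)
E(n, s) = 11 (E(n, s) = 9 + 2 = 11)
a(h) = 3 + h² (a(h) = 3 - (-1)*h² = 3 + h²)
(-16682 + E(158, -105))/(a(-5*0) - 8003) - 37572 = (-16682 + 11)/((3 + (-5*0)²) - 8003) - 37572 = -16671/((3 + 0²) - 8003) - 37572 = -16671/((3 + 0) - 8003) - 37572 = -16671/(3 - 8003) - 37572 = -16671/(-8000) - 37572 = -16671*(-1/8000) - 37572 = 16671/8000 - 37572 = -300559329/8000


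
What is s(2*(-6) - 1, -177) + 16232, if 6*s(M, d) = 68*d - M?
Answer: 85369/6 ≈ 14228.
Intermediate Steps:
s(M, d) = -M/6 + 34*d/3 (s(M, d) = (68*d - M)/6 = (-M + 68*d)/6 = -M/6 + 34*d/3)
s(2*(-6) - 1, -177) + 16232 = (-(2*(-6) - 1)/6 + (34/3)*(-177)) + 16232 = (-(-12 - 1)/6 - 2006) + 16232 = (-⅙*(-13) - 2006) + 16232 = (13/6 - 2006) + 16232 = -12023/6 + 16232 = 85369/6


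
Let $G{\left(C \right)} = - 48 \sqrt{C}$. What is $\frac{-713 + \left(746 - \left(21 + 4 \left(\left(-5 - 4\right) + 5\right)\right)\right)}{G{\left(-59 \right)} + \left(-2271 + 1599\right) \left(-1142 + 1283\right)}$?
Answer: $- \frac{2303}{7793470} + \frac{7 i \sqrt{59}}{46760820} \approx -0.0002955 + 1.1499 \cdot 10^{-6} i$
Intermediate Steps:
$\frac{-713 + \left(746 - \left(21 + 4 \left(\left(-5 - 4\right) + 5\right)\right)\right)}{G{\left(-59 \right)} + \left(-2271 + 1599\right) \left(-1142 + 1283\right)} = \frac{-713 + \left(746 - \left(21 + 4 \left(\left(-5 - 4\right) + 5\right)\right)\right)}{- 48 \sqrt{-59} + \left(-2271 + 1599\right) \left(-1142 + 1283\right)} = \frac{-713 + \left(746 - \left(21 + 4 \left(-9 + 5\right)\right)\right)}{- 48 i \sqrt{59} - 94752} = \frac{-713 + \left(746 - 5\right)}{- 48 i \sqrt{59} - 94752} = \frac{-713 + \left(746 + \left(-21 + 16\right)\right)}{-94752 - 48 i \sqrt{59}} = \frac{-713 + \left(746 - 5\right)}{-94752 - 48 i \sqrt{59}} = \frac{-713 + 741}{-94752 - 48 i \sqrt{59}} = \frac{28}{-94752 - 48 i \sqrt{59}}$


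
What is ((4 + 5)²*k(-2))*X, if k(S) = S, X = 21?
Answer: -3402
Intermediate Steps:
((4 + 5)²*k(-2))*X = ((4 + 5)²*(-2))*21 = (9²*(-2))*21 = (81*(-2))*21 = -162*21 = -3402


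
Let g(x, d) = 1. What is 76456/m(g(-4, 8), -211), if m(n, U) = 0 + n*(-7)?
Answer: -76456/7 ≈ -10922.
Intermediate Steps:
m(n, U) = -7*n (m(n, U) = 0 - 7*n = -7*n)
76456/m(g(-4, 8), -211) = 76456/((-7*1)) = 76456/(-7) = 76456*(-⅐) = -76456/7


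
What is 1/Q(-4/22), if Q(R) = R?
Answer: -11/2 ≈ -5.5000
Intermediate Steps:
1/Q(-4/22) = 1/(-4/22) = 1/(-4*1/22) = 1/(-2/11) = -11/2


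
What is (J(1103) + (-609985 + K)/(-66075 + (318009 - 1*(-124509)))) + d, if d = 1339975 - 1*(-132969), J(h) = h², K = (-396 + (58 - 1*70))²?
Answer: 1012462956458/376443 ≈ 2.6896e+6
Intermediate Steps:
K = 166464 (K = (-396 + (58 - 70))² = (-396 - 12)² = (-408)² = 166464)
d = 1472944 (d = 1339975 + 132969 = 1472944)
(J(1103) + (-609985 + K)/(-66075 + (318009 - 1*(-124509)))) + d = (1103² + (-609985 + 166464)/(-66075 + (318009 - 1*(-124509)))) + 1472944 = (1216609 - 443521/(-66075 + (318009 + 124509))) + 1472944 = (1216609 - 443521/(-66075 + 442518)) + 1472944 = (1216609 - 443521/376443) + 1472944 = 457983498266/376443 + 1472944 = 1012462956458/376443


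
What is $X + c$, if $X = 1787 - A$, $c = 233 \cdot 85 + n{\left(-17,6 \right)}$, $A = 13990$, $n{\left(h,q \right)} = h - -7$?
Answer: $7592$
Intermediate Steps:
$n{\left(h,q \right)} = 7 + h$ ($n{\left(h,q \right)} = h + 7 = 7 + h$)
$c = 19795$ ($c = 233 \cdot 85 + \left(7 - 17\right) = 19805 - 10 = 19795$)
$X = -12203$ ($X = 1787 - 13990 = -12203$)
$X + c = -12203 + 19795 = 7592$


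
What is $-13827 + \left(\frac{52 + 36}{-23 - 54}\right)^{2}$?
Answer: $- \frac{677459}{49} \approx -13826.0$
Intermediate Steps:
$-13827 + \left(\frac{52 + 36}{-23 - 54}\right)^{2} = -13827 + \left(\frac{88}{-77}\right)^{2} = -13827 + \left(88 \left(- \frac{1}{77}\right)\right)^{2} = -13827 + \left(- \frac{8}{7}\right)^{2} = -13827 + \frac{64}{49} = - \frac{677459}{49}$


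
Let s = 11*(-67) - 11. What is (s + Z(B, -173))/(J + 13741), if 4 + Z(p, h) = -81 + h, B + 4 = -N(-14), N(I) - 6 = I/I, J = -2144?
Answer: -1006/11597 ≈ -0.086747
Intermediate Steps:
N(I) = 7 (N(I) = 6 + I/I = 6 + 1 = 7)
s = -748 (s = -737 - 11 = -748)
B = -11 (B = -4 - 1*7 = -4 - 7 = -11)
Z(p, h) = -85 + h (Z(p, h) = -4 + (-81 + h) = -85 + h)
(s + Z(B, -173))/(J + 13741) = (-748 + (-85 - 173))/(-2144 + 13741) = (-748 - 258)/11597 = -1006*1/11597 = -1006/11597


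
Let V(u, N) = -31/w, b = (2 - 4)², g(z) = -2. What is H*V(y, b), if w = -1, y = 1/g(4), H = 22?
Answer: 682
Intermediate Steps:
y = -½ (y = 1/(-2) = -½ ≈ -0.50000)
b = 4 (b = (-2)² = 4)
V(u, N) = 31 (V(u, N) = -31/(-1) = -31*(-1) = 31)
H*V(y, b) = 22*31 = 682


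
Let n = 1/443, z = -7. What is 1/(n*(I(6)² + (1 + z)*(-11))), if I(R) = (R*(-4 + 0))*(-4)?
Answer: 443/9282 ≈ 0.047727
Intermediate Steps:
I(R) = 16*R (I(R) = (R*(-4))*(-4) = -4*R*(-4) = 16*R)
n = 1/443 ≈ 0.0022573
1/(n*(I(6)² + (1 + z)*(-11))) = 1/(((16*6)² + (1 - 7)*(-11))/443) = 1/((96² - 6*(-11))/443) = 1/((9216 + 66)/443) = 1/((1/443)*9282) = 1/(9282/443) = 443/9282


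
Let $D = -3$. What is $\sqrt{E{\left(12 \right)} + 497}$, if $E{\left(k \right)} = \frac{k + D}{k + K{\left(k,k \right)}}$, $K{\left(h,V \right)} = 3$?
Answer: $\frac{2 \sqrt{3110}}{5} \approx 22.307$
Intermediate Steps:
$E{\left(k \right)} = \frac{-3 + k}{3 + k}$ ($E{\left(k \right)} = \frac{k - 3}{k + 3} = \frac{-3 + k}{3 + k}$)
$\sqrt{E{\left(12 \right)} + 497} = \sqrt{\frac{-3 + 12}{3 + 12} + 497} = \sqrt{\frac{1}{15} \cdot 9 + 497} = \sqrt{\frac{3}{5} + 497} = \sqrt{\frac{2488}{5}} = \frac{2 \sqrt{3110}}{5}$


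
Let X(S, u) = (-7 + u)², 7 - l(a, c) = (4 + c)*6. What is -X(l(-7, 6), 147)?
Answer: -19600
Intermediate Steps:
l(a, c) = -17 - 6*c (l(a, c) = 7 - (4 + c)*6 = 7 - (24 + 6*c) = 7 + (-24 - 6*c) = -17 - 6*c)
-X(l(-7, 6), 147) = -(-7 + 147)² = -1*140² = -1*19600 = -19600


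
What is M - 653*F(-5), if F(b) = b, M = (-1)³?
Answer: 3264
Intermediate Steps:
M = -1
M - 653*F(-5) = -1 - 653*(-5) = -1 + 3265 = 3264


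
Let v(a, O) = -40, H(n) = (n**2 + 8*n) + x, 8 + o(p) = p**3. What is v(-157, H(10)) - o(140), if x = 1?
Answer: -2744032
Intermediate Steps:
o(p) = -8 + p**3
H(n) = 1 + n**2 + 8*n (H(n) = (n**2 + 8*n) + 1 = 1 + n**2 + 8*n)
v(-157, H(10)) - o(140) = -40 - (-8 + 140**3) = -40 - (-8 + 2744000) = -40 - 1*2743992 = -40 - 2743992 = -2744032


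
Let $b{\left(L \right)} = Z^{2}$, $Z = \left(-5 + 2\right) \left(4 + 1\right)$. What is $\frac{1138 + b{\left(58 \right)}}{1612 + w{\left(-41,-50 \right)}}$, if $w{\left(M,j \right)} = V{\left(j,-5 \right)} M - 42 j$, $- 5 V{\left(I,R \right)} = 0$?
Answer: $\frac{47}{128} \approx 0.36719$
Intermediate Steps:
$V{\left(I,R \right)} = 0$ ($V{\left(I,R \right)} = \left(- \frac{1}{5}\right) 0 = 0$)
$w{\left(M,j \right)} = - 42 j$ ($w{\left(M,j \right)} = 0 M - 42 j = 0 - 42 j = - 42 j$)
$Z = -15$ ($Z = \left(-3\right) 5 = -15$)
$b{\left(L \right)} = 225$ ($b{\left(L \right)} = \left(-15\right)^{2} = 225$)
$\frac{1138 + b{\left(58 \right)}}{1612 + w{\left(-41,-50 \right)}} = \frac{1138 + 225}{1612 - -2100} = \frac{1363}{1612 + 2100} = \frac{1363}{3712} = 1363 \cdot \frac{1}{3712} = \frac{47}{128}$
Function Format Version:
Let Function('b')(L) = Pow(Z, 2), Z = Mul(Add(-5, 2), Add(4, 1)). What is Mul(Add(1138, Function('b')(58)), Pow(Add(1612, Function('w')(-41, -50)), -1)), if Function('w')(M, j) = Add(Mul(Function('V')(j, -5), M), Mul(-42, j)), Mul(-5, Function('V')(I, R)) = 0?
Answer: Rational(47, 128) ≈ 0.36719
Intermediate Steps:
Function('V')(I, R) = 0 (Function('V')(I, R) = Mul(Rational(-1, 5), 0) = 0)
Function('w')(M, j) = Mul(-42, j) (Function('w')(M, j) = Add(Mul(0, M), Mul(-42, j)) = Add(0, Mul(-42, j)) = Mul(-42, j))
Z = -15 (Z = Mul(-3, 5) = -15)
Function('b')(L) = 225 (Function('b')(L) = Pow(-15, 2) = 225)
Mul(Add(1138, Function('b')(58)), Pow(Add(1612, Function('w')(-41, -50)), -1)) = Mul(Add(1138, 225), Pow(Add(1612, Mul(-42, -50)), -1)) = Mul(1363, Pow(Add(1612, 2100), -1)) = Mul(1363, Pow(3712, -1)) = Mul(1363, Rational(1, 3712)) = Rational(47, 128)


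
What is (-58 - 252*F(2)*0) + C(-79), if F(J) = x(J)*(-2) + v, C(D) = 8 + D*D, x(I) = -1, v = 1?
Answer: 6191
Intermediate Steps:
C(D) = 8 + D²
F(J) = 3 (F(J) = -1*(-2) + 1 = 2 + 1 = 3)
(-58 - 252*F(2)*0) + C(-79) = (-58 - 252*3*0) + (8 + (-79)²) = (-58 - 0) + (8 + 6241) = (-58 - 252*0) + 6249 = (-58 + 0) + 6249 = -58 + 6249 = 6191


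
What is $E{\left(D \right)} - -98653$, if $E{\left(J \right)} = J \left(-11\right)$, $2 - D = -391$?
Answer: $94330$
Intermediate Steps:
$D = 393$ ($D = 2 - -391 = 2 + 391 = 393$)
$E{\left(J \right)} = - 11 J$
$E{\left(D \right)} - -98653 = \left(-11\right) 393 - -98653 = -4323 + 98653 = 94330$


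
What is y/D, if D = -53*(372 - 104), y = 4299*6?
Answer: -12897/7102 ≈ -1.8160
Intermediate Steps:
y = 25794
D = -14204 (D = -53*268 = -14204)
y/D = 25794/(-14204) = 25794*(-1/14204) = -12897/7102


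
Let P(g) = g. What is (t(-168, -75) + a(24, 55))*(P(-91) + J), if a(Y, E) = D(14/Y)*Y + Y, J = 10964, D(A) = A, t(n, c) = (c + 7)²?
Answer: 50689926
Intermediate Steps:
t(n, c) = (7 + c)²
a(Y, E) = 14 + Y (a(Y, E) = (14/Y)*Y + Y = 14 + Y)
(t(-168, -75) + a(24, 55))*(P(-91) + J) = ((7 - 75)² + (14 + 24))*(-91 + 10964) = ((-68)² + 38)*10873 = (4624 + 38)*10873 = 4662*10873 = 50689926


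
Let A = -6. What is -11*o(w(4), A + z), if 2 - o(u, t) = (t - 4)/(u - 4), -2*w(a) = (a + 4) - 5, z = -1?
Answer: 0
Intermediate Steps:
w(a) = 1/2 - a/2 (w(a) = -((a + 4) - 5)/2 = -((4 + a) - 5)/2 = -(-1 + a)/2 = 1/2 - a/2)
o(u, t) = 2 - (-4 + t)/(-4 + u) (o(u, t) = 2 - (t - 4)/(u - 4) = 2 - (-4 + t)/(-4 + u))
-11*o(w(4), A + z) = -11*(-4 - (-6 - 1) + 2*(1/2 - 1/2*4))/(-4 + (1/2 - 1/2*4)) = -11*(-4 - 1*(-7) + 2*(1/2 - 2))/(-4 + (1/2 - 2)) = -11*(-4 + 7 + 2*(-3/2))/(-4 - 3/2) = -11*(-4 + 7 - 3)/(-11/2) = -(-2)*0 = -11*0 = 0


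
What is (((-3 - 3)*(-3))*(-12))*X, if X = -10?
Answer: 2160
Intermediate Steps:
(((-3 - 3)*(-3))*(-12))*X = (((-3 - 3)*(-3))*(-12))*(-10) = (-6*(-3)*(-12))*(-10) = (18*(-12))*(-10) = -216*(-10) = 2160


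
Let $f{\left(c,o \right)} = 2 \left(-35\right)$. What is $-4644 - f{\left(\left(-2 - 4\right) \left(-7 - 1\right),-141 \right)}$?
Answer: $-4574$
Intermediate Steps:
$f{\left(c,o \right)} = -70$
$-4644 - f{\left(\left(-2 - 4\right) \left(-7 - 1\right),-141 \right)} = -4644 - -70 = -4644 + 70 = -4574$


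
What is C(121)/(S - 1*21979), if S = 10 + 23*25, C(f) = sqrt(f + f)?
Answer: -11*sqrt(2)/21394 ≈ -0.00072714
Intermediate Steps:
C(f) = sqrt(2)*sqrt(f) (C(f) = sqrt(2*f) = sqrt(2)*sqrt(f))
S = 585 (S = 10 + 575 = 585)
C(121)/(S - 1*21979) = (sqrt(2)*sqrt(121))/(585 - 1*21979) = (sqrt(2)*11)/(585 - 21979) = (11*sqrt(2))/(-21394) = (11*sqrt(2))*(-1/21394) = -11*sqrt(2)/21394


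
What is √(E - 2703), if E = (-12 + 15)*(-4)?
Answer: I*√2715 ≈ 52.106*I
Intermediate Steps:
E = -12 (E = 3*(-4) = -12)
√(E - 2703) = √(-12 - 2703) = √(-2715) = I*√2715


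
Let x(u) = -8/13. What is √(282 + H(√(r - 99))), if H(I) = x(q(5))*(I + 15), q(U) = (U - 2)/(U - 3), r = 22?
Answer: √(46098 - 104*I*√77)/13 ≈ 16.517 - 0.16347*I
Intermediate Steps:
q(U) = (-2 + U)/(-3 + U)
x(u) = -8/13 (x(u) = -8*1/13 = -8/13)
H(I) = -120/13 - 8*I/13 (H(I) = -8*(I + 15)/13 = -8*(15 + I)/13 = -120/13 - 8*I/13)
√(282 + H(√(r - 99))) = √(282 + (-120/13 - 8*√(22 - 99)/13)) = √(282 + (-120/13 - 8*I*√77/13)) = √(3546/13 - 8*I*√77/13)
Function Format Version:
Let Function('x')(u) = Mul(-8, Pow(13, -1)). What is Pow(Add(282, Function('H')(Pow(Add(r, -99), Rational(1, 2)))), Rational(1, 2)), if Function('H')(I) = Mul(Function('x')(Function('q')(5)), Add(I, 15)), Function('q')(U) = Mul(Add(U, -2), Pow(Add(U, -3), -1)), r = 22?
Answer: Mul(Rational(1, 13), Pow(Add(46098, Mul(-104, I, Pow(77, Rational(1, 2)))), Rational(1, 2))) ≈ Add(16.517, Mul(-0.16347, I))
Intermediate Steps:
Function('q')(U) = Mul(Pow(Add(-3, U), -1), Add(-2, U)) (Function('q')(U) = Mul(Add(-2, U), Pow(Add(-3, U), -1)) = Mul(Pow(Add(-3, U), -1), Add(-2, U)))
Function('x')(u) = Rational(-8, 13) (Function('x')(u) = Mul(-8, Rational(1, 13)) = Rational(-8, 13))
Function('H')(I) = Add(Rational(-120, 13), Mul(Rational(-8, 13), I)) (Function('H')(I) = Mul(Rational(-8, 13), Add(I, 15)) = Mul(Rational(-8, 13), Add(15, I)) = Add(Rational(-120, 13), Mul(Rational(-8, 13), I)))
Pow(Add(282, Function('H')(Pow(Add(r, -99), Rational(1, 2)))), Rational(1, 2)) = Pow(Add(282, Add(Rational(-120, 13), Mul(Rational(-8, 13), Pow(Add(22, -99), Rational(1, 2))))), Rational(1, 2)) = Pow(Add(282, Add(Rational(-120, 13), Mul(Rational(-8, 13), Pow(-77, Rational(1, 2))))), Rational(1, 2)) = Pow(Add(282, Add(Rational(-120, 13), Mul(Rational(-8, 13), Mul(I, Pow(77, Rational(1, 2)))))), Rational(1, 2)) = Pow(Add(282, Add(Rational(-120, 13), Mul(Rational(-8, 13), I, Pow(77, Rational(1, 2))))), Rational(1, 2)) = Pow(Add(Rational(3546, 13), Mul(Rational(-8, 13), I, Pow(77, Rational(1, 2)))), Rational(1, 2))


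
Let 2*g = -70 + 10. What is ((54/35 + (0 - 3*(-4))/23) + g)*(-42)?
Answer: 134928/115 ≈ 1173.3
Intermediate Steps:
g = -30 (g = (-70 + 10)/2 = (1/2)*(-60) = -30)
((54/35 + (0 - 3*(-4))/23) + g)*(-42) = ((54/35 + (0 - 3*(-4))/23) - 30)*(-42) = ((54*(1/35) + (0 + 12)*(1/23)) - 30)*(-42) = ((54/35 + 12*(1/23)) - 30)*(-42) = ((54/35 + 12/23) - 30)*(-42) = (1662/805 - 30)*(-42) = -22488/805*(-42) = 134928/115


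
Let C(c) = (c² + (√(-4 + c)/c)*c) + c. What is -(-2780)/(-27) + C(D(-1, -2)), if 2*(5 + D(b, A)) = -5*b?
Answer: -10715/108 + I*√26/2 ≈ -99.213 + 2.5495*I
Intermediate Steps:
D(b, A) = -5 - 5*b/2 (D(b, A) = -5 + (-5*b)/2 = -5 - 5*b/2)
C(c) = c + c² + √(-4 + c) (C(c) = (c² + (√(-4 + c)/c)*c) + c = (c² + √(-4 + c)) + c = c + c² + √(-4 + c))
-(-2780)/(-27) + C(D(-1, -2)) = -(-2780)/(-27) + ((-5 - 5/2*(-1)) + (-5 - 5/2*(-1))² + √(-4 + (-5 - 5/2*(-1)))) = -(-2780)*(-1)/27 + ((-5 + 5/2) + (-5 + 5/2)² + √(-4 + (-5 + 5/2))) = -139*20/27 + (-5/2 + (-5/2)² + √(-4 - 5/2)) = -2780/27 + (-5/2 + 25/4 + √(-13/2)) = -2780/27 + (-5/2 + 25/4 + I*√26/2) = -2780/27 + (15/4 + I*√26/2) = -10715/108 + I*√26/2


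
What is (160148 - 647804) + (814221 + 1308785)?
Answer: 1635350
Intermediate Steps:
(160148 - 647804) + (814221 + 1308785) = -487656 + 2123006 = 1635350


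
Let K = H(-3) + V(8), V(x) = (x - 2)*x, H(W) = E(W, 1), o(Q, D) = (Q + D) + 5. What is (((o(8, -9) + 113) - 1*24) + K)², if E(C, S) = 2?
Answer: 20449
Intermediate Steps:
o(Q, D) = 5 + D + Q (o(Q, D) = (D + Q) + 5 = 5 + D + Q)
H(W) = 2
V(x) = x*(-2 + x) (V(x) = (-2 + x)*x = x*(-2 + x))
K = 50 (K = 2 + 8*(-2 + 8) = 2 + 8*6 = 2 + 48 = 50)
(((o(8, -9) + 113) - 1*24) + K)² = ((((5 - 9 + 8) + 113) - 1*24) + 50)² = (((4 + 113) - 24) + 50)² = ((117 - 24) + 50)² = (93 + 50)² = 143² = 20449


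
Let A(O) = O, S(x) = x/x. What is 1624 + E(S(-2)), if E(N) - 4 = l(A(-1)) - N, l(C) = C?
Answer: 1626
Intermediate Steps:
S(x) = 1
E(N) = 3 - N (E(N) = 4 + (-1 - N) = 3 - N)
1624 + E(S(-2)) = 1624 + (3 - 1*1) = 1624 + (3 - 1) = 1624 + 2 = 1626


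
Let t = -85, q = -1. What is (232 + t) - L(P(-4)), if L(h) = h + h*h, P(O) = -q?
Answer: 145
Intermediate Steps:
P(O) = 1 (P(O) = -1*(-1) = 1)
L(h) = h + h**2
(232 + t) - L(P(-4)) = (232 - 85) - (1 + 1) = 147 - 2 = 145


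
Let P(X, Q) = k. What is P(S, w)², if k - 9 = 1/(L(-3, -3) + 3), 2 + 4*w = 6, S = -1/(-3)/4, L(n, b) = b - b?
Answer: 784/9 ≈ 87.111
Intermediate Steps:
L(n, b) = 0
S = 1/12 (S = -1*(-⅓)*(¼) = (⅓)*(¼) = 1/12 ≈ 0.083333)
w = 1 (w = -½ + (¼)*6 = -½ + 3/2 = 1)
k = 28/3 (k = 9 + 1/(0 + 3) = 9 + 1/3 = 9 + ⅓ = 28/3 ≈ 9.3333)
P(X, Q) = 28/3
P(S, w)² = (28/3)² = 784/9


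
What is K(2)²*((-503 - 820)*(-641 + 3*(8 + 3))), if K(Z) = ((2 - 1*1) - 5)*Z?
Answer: 51480576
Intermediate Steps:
K(Z) = -4*Z (K(Z) = ((2 - 1) - 5)*Z = (1 - 5)*Z = -4*Z)
K(2)²*((-503 - 820)*(-641 + 3*(8 + 3))) = (-4*2)²*((-503 - 820)*(-641 + 3*(8 + 3))) = (-8)²*(-1323*(-641 + 3*11)) = 64*(-1323*(-641 + 33)) = 64*(-1323*(-608)) = 64*804384 = 51480576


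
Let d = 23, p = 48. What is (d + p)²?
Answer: 5041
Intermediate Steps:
(d + p)² = (23 + 48)² = 71² = 5041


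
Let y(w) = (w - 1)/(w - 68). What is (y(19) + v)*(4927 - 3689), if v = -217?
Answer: -13185938/49 ≈ -2.6910e+5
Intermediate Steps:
y(w) = (-1 + w)/(-68 + w)
(y(19) + v)*(4927 - 3689) = ((-1 + 19)/(-68 + 19) - 217)*(4927 - 3689) = (18/(-49) - 217)*1238 = (-1/49*18 - 217)*1238 = (-18/49 - 217)*1238 = -10651/49*1238 = -13185938/49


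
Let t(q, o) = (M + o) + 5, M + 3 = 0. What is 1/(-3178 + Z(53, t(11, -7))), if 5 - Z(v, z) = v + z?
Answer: -1/3221 ≈ -0.00031046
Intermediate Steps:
M = -3 (M = -3 + 0 = -3)
t(q, o) = 2 + o (t(q, o) = (-3 + o) + 5 = 2 + o)
Z(v, z) = 5 - v - z (Z(v, z) = 5 - (v + z) = 5 + (-v - z) = 5 - v - z)
1/(-3178 + Z(53, t(11, -7))) = 1/(-3178 + (5 - 1*53 - (2 - 7))) = 1/(-3178 + (5 - 53 - 1*(-5))) = 1/(-3178 + (5 - 53 + 5)) = 1/(-3178 - 43) = 1/(-3221) = -1/3221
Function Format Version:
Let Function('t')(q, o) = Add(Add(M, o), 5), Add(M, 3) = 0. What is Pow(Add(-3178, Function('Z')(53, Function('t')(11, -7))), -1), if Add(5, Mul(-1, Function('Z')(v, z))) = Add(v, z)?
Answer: Rational(-1, 3221) ≈ -0.00031046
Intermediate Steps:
M = -3 (M = Add(-3, 0) = -3)
Function('t')(q, o) = Add(2, o) (Function('t')(q, o) = Add(Add(-3, o), 5) = Add(2, o))
Function('Z')(v, z) = Add(5, Mul(-1, v), Mul(-1, z)) (Function('Z')(v, z) = Add(5, Mul(-1, Add(v, z))) = Add(5, Add(Mul(-1, v), Mul(-1, z))) = Add(5, Mul(-1, v), Mul(-1, z)))
Pow(Add(-3178, Function('Z')(53, Function('t')(11, -7))), -1) = Pow(Add(-3178, Add(5, Mul(-1, 53), Mul(-1, Add(2, -7)))), -1) = Pow(Add(-3178, Add(5, -53, Mul(-1, -5))), -1) = Pow(Add(-3178, Add(5, -53, 5)), -1) = Pow(Add(-3178, -43), -1) = Pow(-3221, -1) = Rational(-1, 3221)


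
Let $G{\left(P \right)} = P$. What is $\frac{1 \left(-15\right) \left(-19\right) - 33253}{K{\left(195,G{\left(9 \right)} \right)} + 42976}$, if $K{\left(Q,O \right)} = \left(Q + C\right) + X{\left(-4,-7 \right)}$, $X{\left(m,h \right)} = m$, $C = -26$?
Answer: $- \frac{32968}{43141} \approx -0.76419$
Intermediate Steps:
$K{\left(Q,O \right)} = -30 + Q$ ($K{\left(Q,O \right)} = \left(Q - 26\right) - 4 = \left(-26 + Q\right) - 4 = -30 + Q$)
$\frac{1 \left(-15\right) \left(-19\right) - 33253}{K{\left(195,G{\left(9 \right)} \right)} + 42976} = \frac{1 \left(-15\right) \left(-19\right) - 33253}{\left(-30 + 195\right) + 42976} = \frac{\left(-15\right) \left(-19\right) - 33253}{165 + 42976} = \frac{285 - 33253}{43141} = \left(-32968\right) \frac{1}{43141} = - \frac{32968}{43141}$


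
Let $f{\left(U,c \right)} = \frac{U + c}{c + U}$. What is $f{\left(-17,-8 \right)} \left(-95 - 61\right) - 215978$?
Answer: $-216134$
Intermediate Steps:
$f{\left(U,c \right)} = 1$ ($f{\left(U,c \right)} = \frac{U + c}{U + c} = 1$)
$f{\left(-17,-8 \right)} \left(-95 - 61\right) - 215978 = 1 \left(-95 - 61\right) - 215978 = 1 \left(-156\right) - 215978 = -156 - 215978 = -216134$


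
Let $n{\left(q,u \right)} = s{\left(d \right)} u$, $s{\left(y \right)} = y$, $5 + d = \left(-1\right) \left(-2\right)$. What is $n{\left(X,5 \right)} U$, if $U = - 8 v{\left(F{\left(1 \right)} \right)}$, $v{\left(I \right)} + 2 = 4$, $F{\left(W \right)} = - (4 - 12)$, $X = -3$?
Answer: $240$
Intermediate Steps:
$F{\left(W \right)} = 8$ ($F{\left(W \right)} = - (4 - 12) = \left(-1\right) \left(-8\right) = 8$)
$d = -3$ ($d = -5 - -2 = -5 + 2 = -3$)
$v{\left(I \right)} = 2$ ($v{\left(I \right)} = -2 + 4 = 2$)
$U = -16$ ($U = \left(-8\right) 2 = -16$)
$n{\left(q,u \right)} = - 3 u$
$n{\left(X,5 \right)} U = \left(-3\right) 5 \left(-16\right) = \left(-15\right) \left(-16\right) = 240$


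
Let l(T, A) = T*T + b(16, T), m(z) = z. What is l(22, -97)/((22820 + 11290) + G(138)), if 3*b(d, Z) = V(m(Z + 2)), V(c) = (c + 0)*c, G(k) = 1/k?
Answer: 93288/4707181 ≈ 0.019818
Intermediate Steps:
V(c) = c² (V(c) = c*c = c²)
b(d, Z) = (2 + Z)²/3 (b(d, Z) = (Z + 2)²/3 = (2 + Z)²/3)
l(T, A) = T² + (2 + T)²/3 (l(T, A) = T*T + (2 + T)²/3 = T² + (2 + T)²/3)
l(22, -97)/((22820 + 11290) + G(138)) = (22² + (2 + 22)²/3)/((22820 + 11290) + 1/138) = (484 + (⅓)*24²)/(34110 + 1/138) = (484 + (⅓)*576)/(4707181/138) = (484 + 192)*(138/4707181) = 676*(138/4707181) = 93288/4707181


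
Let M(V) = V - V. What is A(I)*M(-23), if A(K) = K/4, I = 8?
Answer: 0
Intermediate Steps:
A(K) = K/4 (A(K) = K*(¼) = K/4)
M(V) = 0
A(I)*M(-23) = ((¼)*8)*0 = 2*0 = 0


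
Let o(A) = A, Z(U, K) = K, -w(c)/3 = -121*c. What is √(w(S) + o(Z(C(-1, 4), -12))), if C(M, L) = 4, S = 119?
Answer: √43185 ≈ 207.81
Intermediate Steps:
w(c) = 363*c (w(c) = -(-363)*c = 363*c)
√(w(S) + o(Z(C(-1, 4), -12))) = √(363*119 - 12) = √(43197 - 12) = √43185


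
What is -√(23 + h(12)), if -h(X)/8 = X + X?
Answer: -13*I ≈ -13.0*I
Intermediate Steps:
h(X) = -16*X (h(X) = -8*(X + X) = -16*X)
-√(23 + h(12)) = -√(23 - 16*12) = -√(23 - 192) = -√(-169) = -13*I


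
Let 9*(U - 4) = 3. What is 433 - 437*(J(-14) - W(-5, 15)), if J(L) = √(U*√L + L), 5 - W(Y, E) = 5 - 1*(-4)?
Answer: -1315 - 437*√(-126 + 39*I*√14)/3 ≈ -2156.8 - 1839.1*I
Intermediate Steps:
W(Y, E) = -4 (W(Y, E) = 5 - (5 - 1*(-4)) = 5 - (5 + 4) = 5 - 1*9 = 5 - 9 = -4)
U = 13/3 (U = 4 + (⅑)*3 = 4 + ⅓ = 13/3 ≈ 4.3333)
J(L) = √(L + 13*√L/3) (J(L) = √(13*√L/3 + L) = √(L + 13*√L/3))
433 - 437*(J(-14) - W(-5, 15)) = 433 - 437*(√(9*(-14) + 39*√(-14))/3 - 1*(-4)) = 433 - 437*(√(-126 + 39*(I*√14))/3 + 4) = 433 - 437*(√(-126 + 39*I*√14)/3 + 4) = 433 - 437*(4 + √(-126 + 39*I*√14)/3) = 433 + (-1748 - 437*√(-126 + 39*I*√14)/3) = -1315 - 437*√(-126 + 39*I*√14)/3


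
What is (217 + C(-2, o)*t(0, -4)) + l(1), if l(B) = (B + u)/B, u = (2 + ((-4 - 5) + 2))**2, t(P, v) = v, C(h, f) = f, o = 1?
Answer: 239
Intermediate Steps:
u = 25 (u = (2 + (-9 + 2))**2 = (2 - 7)**2 = (-5)**2 = 25)
l(B) = (25 + B)/B (l(B) = (B + 25)/B = (25 + B)/B)
(217 + C(-2, o)*t(0, -4)) + l(1) = (217 + 1*(-4)) + (25 + 1)/1 = (217 - 4) + 1*26 = 213 + 26 = 239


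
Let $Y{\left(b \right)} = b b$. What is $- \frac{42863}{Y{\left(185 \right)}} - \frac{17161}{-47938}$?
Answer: $- \frac{1467431269}{1640678050} \approx -0.89441$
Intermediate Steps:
$Y{\left(b \right)} = b^{2}$
$- \frac{42863}{Y{\left(185 \right)}} - \frac{17161}{-47938} = - \frac{42863}{185^{2}} - \frac{17161}{-47938} = - \frac{42863}{34225} - - \frac{17161}{47938} = \left(-42863\right) \frac{1}{34225} + \frac{17161}{47938} = - \frac{42863}{34225} + \frac{17161}{47938} = - \frac{1467431269}{1640678050}$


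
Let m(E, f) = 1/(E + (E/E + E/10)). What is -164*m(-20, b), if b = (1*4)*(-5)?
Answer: 164/21 ≈ 7.8095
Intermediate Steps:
b = -20 (b = 4*(-5) = -20)
m(E, f) = 1/(1 + 11*E/10) (m(E, f) = 1/(E + (1 + E*(1/10))) = 1/(E + (1 + E/10)) = 1/(1 + 11*E/10))
-164*m(-20, b) = -1640/(10 + 11*(-20)) = -1640/(10 - 220) = -1640/(-210) = -1640*(-1)/210 = -164*(-1/21) = 164/21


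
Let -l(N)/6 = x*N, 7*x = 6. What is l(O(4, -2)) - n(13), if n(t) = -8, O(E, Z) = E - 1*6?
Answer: 128/7 ≈ 18.286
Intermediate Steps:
x = 6/7 (x = (1/7)*6 = 6/7 ≈ 0.85714)
O(E, Z) = -6 + E (O(E, Z) = E - 6 = -6 + E)
l(N) = -36*N/7
l(O(4, -2)) - n(13) = -36*(-6 + 4)/7 - 1*(-8) = -36/7*(-2) + 8 = 72/7 + 8 = 128/7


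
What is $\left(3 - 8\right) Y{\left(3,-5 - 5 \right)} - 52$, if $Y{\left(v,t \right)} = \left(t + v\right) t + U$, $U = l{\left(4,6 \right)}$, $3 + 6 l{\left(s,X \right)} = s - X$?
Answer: $- \frac{2387}{6} \approx -397.83$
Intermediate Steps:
$l{\left(s,X \right)} = - \frac{1}{2} - \frac{X}{6} + \frac{s}{6}$ ($l{\left(s,X \right)} = - \frac{1}{2} + \frac{s - X}{6} = - \frac{1}{2} - \left(- \frac{s}{6} + \frac{X}{6}\right) = - \frac{1}{2} - \frac{X}{6} + \frac{s}{6}$)
$U = - \frac{5}{6}$ ($U = - \frac{1}{2} - 1 + \frac{1}{6} \cdot 4 = - \frac{1}{2} - 1 + \frac{2}{3} = - \frac{5}{6} \approx -0.83333$)
$Y{\left(v,t \right)} = - \frac{5}{6} + t \left(t + v\right)$ ($Y{\left(v,t \right)} = \left(t + v\right) t - \frac{5}{6} = t \left(t + v\right) - \frac{5}{6} = - \frac{5}{6} + t \left(t + v\right)$)
$\left(3 - 8\right) Y{\left(3,-5 - 5 \right)} - 52 = \left(3 - 8\right) \left(- \frac{5}{6} + \left(-5 - 5\right)^{2} + \left(-5 - 5\right) 3\right) - 52 = - 5 \left(- \frac{5}{6} + \left(-10\right)^{2} - 30\right) - 52 = - 5 \left(- \frac{5}{6} + 100 - 30\right) - 52 = \left(-5\right) \frac{415}{6} - 52 = - \frac{2075}{6} - 52 = - \frac{2387}{6}$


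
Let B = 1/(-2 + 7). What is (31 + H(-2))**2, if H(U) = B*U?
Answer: 23409/25 ≈ 936.36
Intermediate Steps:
B = 1/5 ≈ 0.20000
H(U) = U/5
(31 + H(-2))**2 = (31 + (1/5)*(-2))**2 = (31 - 2/5)**2 = (153/5)**2 = 23409/25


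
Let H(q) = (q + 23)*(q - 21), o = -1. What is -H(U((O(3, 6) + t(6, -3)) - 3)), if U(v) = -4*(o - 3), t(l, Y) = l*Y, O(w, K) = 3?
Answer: 195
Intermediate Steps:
t(l, Y) = Y*l
U(v) = 16 (U(v) = -4*(-1 - 3) = -4*(-4) = 16)
H(q) = (-21 + q)*(23 + q) (H(q) = (23 + q)*(-21 + q) = (-21 + q)*(23 + q))
-H(U((O(3, 6) + t(6, -3)) - 3)) = -(-483 + 16² + 2*16) = -(-483 + 256 + 32) = -1*(-195) = 195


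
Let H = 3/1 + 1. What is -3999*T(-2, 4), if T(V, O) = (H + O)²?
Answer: -255936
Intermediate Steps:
H = 4 (H = 3*1 + 1 = 3 + 1 = 4)
T(V, O) = (4 + O)²
-3999*T(-2, 4) = -3999*(4 + 4)² = -3999*8² = -3999*64 = -255936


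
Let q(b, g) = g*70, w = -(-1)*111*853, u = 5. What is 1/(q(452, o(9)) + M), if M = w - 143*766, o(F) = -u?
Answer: -1/15205 ≈ -6.5768e-5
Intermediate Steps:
o(F) = -5 (o(F) = -1*5 = -5)
w = 94683 (w = -1*(-111)*853 = 111*853 = 94683)
q(b, g) = 70*g
M = -14855 (M = 94683 - 143*766 = 94683 - 1*109538 = 94683 - 109538 = -14855)
1/(q(452, o(9)) + M) = 1/(70*(-5) - 14855) = 1/(-350 - 14855) = 1/(-15205) = -1/15205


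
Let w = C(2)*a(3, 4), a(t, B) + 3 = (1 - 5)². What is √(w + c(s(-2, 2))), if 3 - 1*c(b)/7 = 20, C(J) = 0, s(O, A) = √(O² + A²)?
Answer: I*√119 ≈ 10.909*I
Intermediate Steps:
s(O, A) = √(A² + O²)
c(b) = -119 (c(b) = 21 - 7*20 = 21 - 140 = -119)
a(t, B) = 13 (a(t, B) = -3 + (1 - 5)² = -3 + (-4)² = -3 + 16 = 13)
w = 0 (w = 0*13 = 0)
√(w + c(s(-2, 2))) = √(0 - 119) = √(-119) = I*√119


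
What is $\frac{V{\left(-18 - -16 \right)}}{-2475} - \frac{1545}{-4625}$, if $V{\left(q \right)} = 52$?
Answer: $\frac{28667}{91575} \approx 0.31304$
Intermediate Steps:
$\frac{V{\left(-18 - -16 \right)}}{-2475} - \frac{1545}{-4625} = \frac{52}{-2475} - \frac{1545}{-4625} = 52 \left(- \frac{1}{2475}\right) - - \frac{309}{925} = - \frac{52}{2475} + \frac{309}{925} = \frac{28667}{91575}$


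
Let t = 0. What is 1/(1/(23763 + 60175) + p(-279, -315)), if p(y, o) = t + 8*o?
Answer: -83938/211523759 ≈ -0.00039683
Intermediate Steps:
p(y, o) = 8*o (p(y, o) = 0 + 8*o = 8*o)
1/(1/(23763 + 60175) + p(-279, -315)) = 1/(1/(23763 + 60175) + 8*(-315)) = 1/(1/83938 - 2520) = 1/(-211523759/83938) = -83938/211523759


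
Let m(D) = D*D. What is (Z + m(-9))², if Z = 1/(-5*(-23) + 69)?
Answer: 222159025/33856 ≈ 6561.9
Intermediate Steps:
m(D) = D²
Z = 1/184 (Z = 1/(115 + 69) = 1/184 ≈ 0.0054348)
(Z + m(-9))² = (1/184 + (-9)²)² = (1/184 + 81)² = (14905/184)² = 222159025/33856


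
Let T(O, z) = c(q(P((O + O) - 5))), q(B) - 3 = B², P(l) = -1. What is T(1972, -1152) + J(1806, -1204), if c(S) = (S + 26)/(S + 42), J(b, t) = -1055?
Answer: -24250/23 ≈ -1054.3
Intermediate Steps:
q(B) = 3 + B²
c(S) = (26 + S)/(42 + S)
T(O, z) = 15/23 (T(O, z) = (26 + (3 + (-1)²))/(42 + (3 + (-1)²)) = (26 + (3 + 1))/(42 + (3 + 1)) = (26 + 4)/(42 + 4) = 30/46 = (1/46)*30 = 15/23)
T(1972, -1152) + J(1806, -1204) = 15/23 - 1055 = -24250/23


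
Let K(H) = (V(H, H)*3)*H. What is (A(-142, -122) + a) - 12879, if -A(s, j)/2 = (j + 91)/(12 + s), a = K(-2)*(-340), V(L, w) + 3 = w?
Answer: -1500166/65 ≈ -23079.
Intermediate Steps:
V(L, w) = -3 + w
K(H) = H*(-9 + 3*H) (K(H) = ((-3 + H)*3)*H = (-9 + 3*H)*H = H*(-9 + 3*H))
a = -10200 (a = (3*(-2)*(-3 - 2))*(-340) = (3*(-2)*(-5))*(-340) = 30*(-340) = -10200)
A(s, j) = -2*(91 + j)/(12 + s) (A(s, j) = -2*(j + 91)/(12 + s) = -2*(91 + j)/(12 + s))
(A(-142, -122) + a) - 12879 = (2*(-91 - 1*(-122))/(12 - 142) - 10200) - 12879 = (2*(-91 + 122)/(-130) - 10200) - 12879 = (2*(-1/130)*31 - 10200) - 12879 = (-31/65 - 10200) - 12879 = -663031/65 - 12879 = -1500166/65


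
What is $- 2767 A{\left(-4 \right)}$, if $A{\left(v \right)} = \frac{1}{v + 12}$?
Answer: $- \frac{2767}{8} \approx -345.88$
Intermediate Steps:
$A{\left(v \right)} = \frac{1}{12 + v}$
$- 2767 A{\left(-4 \right)} = - \frac{2767}{12 - 4} = - \frac{2767}{8}$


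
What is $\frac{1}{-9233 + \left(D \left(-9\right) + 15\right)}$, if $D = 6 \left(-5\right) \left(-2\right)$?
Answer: $- \frac{1}{9758} \approx -0.00010248$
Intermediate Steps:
$D = 60$ ($D = \left(-30\right) \left(-2\right) = 60$)
$\frac{1}{-9233 + \left(D \left(-9\right) + 15\right)} = \frac{1}{-9233 + \left(60 \left(-9\right) + 15\right)} = \frac{1}{-9233 + \left(-540 + 15\right)} = \frac{1}{-9233 - 525} = \frac{1}{-9758} = - \frac{1}{9758}$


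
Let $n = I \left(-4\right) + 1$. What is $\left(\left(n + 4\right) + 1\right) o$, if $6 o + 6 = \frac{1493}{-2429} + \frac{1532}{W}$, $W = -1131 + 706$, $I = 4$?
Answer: $\frac{10549703}{619395} \approx 17.032$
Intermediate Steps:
$n = -15$ ($n = 4 \left(-4\right) + 1 = -16 + 1 = -15$)
$W = -425$
$o = - \frac{10549703}{6193950}$ ($o = -1 + \frac{\frac{1493}{-2429} + \frac{1532}{-425}}{6} = -1 + \frac{1493 \left(- \frac{1}{2429}\right) + 1532 \left(- \frac{1}{425}\right)}{6} = -1 + \frac{- \frac{1493}{2429} - \frac{1532}{425}}{6} = -1 + \frac{1}{6} \left(- \frac{4355753}{1032325}\right) = -1 - \frac{4355753}{6193950} = - \frac{10549703}{6193950} \approx -1.7032$)
$\left(\left(n + 4\right) + 1\right) o = \left(\left(-15 + 4\right) + 1\right) \left(- \frac{10549703}{6193950}\right) = \left(-11 + 1\right) \left(- \frac{10549703}{6193950}\right) = \left(-10\right) \left(- \frac{10549703}{6193950}\right) = \frac{10549703}{619395}$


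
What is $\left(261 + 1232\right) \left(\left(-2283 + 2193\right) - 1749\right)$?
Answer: $-2745627$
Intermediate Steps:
$\left(261 + 1232\right) \left(\left(-2283 + 2193\right) - 1749\right) = 1493 \left(-90 - 1749\right) = 1493 \left(-1839\right) = -2745627$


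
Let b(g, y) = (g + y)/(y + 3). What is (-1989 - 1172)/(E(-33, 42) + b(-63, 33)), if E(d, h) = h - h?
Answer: 18966/5 ≈ 3793.2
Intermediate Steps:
E(d, h) = 0
b(g, y) = (g + y)/(3 + y)
(-1989 - 1172)/(E(-33, 42) + b(-63, 33)) = (-1989 - 1172)/(0 + (-63 + 33)/(3 + 33)) = -3161/(0 - 30/36) = -3161/(0 + (1/36)*(-30)) = -3161/(0 - 5/6) = -3161/(-5/6) = -3161*(-6/5) = 18966/5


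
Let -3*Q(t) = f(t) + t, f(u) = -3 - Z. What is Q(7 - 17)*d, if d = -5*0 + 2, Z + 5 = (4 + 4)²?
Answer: 48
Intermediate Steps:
Z = 59 (Z = -5 + (4 + 4)² = -5 + 8² = -5 + 64 = 59)
f(u) = -62 (f(u) = -3 - 1*59 = -3 - 59 = -62)
d = 2 (d = 0 + 2 = 2)
Q(t) = 62/3 - t/3 (Q(t) = -(-62 + t)/3 = 62/3 - t/3)
Q(7 - 17)*d = (62/3 - (7 - 17)/3)*2 = (62/3 - ⅓*(-10))*2 = (62/3 + 10/3)*2 = 24*2 = 48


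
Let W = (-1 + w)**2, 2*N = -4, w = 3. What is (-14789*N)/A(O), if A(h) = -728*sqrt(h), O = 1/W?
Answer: -14789/182 ≈ -81.258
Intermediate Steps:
N = -2 (N = (1/2)*(-4) = -2)
W = 4 (W = (-1 + 3)**2 = 2**2 = 4)
O = 1/4 ≈ 0.25000
(-14789*N)/A(O) = (-14789*(-2))/((-728*sqrt(1/4))) = 29578/((-728*1/2)) = 29578/(-364) = 29578*(-1/364) = -14789/182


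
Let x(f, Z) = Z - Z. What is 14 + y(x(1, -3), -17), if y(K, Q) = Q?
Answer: -3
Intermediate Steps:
x(f, Z) = 0
14 + y(x(1, -3), -17) = 14 - 17 = -3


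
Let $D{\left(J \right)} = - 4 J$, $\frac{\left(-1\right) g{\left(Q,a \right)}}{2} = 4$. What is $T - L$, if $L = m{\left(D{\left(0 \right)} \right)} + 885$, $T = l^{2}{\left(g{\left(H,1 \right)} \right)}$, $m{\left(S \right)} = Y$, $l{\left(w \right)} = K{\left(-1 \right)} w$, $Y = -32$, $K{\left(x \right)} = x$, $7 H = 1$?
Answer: $-789$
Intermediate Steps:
$H = \frac{1}{7}$ ($H = \frac{1}{7} \cdot 1 = \frac{1}{7} \approx 0.14286$)
$g{\left(Q,a \right)} = -8$ ($g{\left(Q,a \right)} = \left(-2\right) 4 = -8$)
$l{\left(w \right)} = - w$
$m{\left(S \right)} = -32$
$T = 64$ ($T = \left(\left(-1\right) \left(-8\right)\right)^{2} = 8^{2} = 64$)
$L = 853$ ($L = -32 + 885 = 853$)
$T - L = 64 - 853 = -789$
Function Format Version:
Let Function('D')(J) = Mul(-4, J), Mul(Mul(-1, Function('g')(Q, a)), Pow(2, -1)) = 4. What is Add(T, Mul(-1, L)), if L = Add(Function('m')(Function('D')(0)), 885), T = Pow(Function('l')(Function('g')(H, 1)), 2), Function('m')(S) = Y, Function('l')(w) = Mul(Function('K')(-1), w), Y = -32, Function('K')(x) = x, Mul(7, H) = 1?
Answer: -789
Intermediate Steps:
H = Rational(1, 7) (H = Mul(Rational(1, 7), 1) = Rational(1, 7) ≈ 0.14286)
Function('g')(Q, a) = -8 (Function('g')(Q, a) = Mul(-2, 4) = -8)
Function('l')(w) = Mul(-1, w)
Function('m')(S) = -32
T = 64 (T = Pow(Mul(-1, -8), 2) = Pow(8, 2) = 64)
L = 853 (L = Add(-32, 885) = 853)
Add(T, Mul(-1, L)) = Add(64, Mul(-1, 853)) = Add(64, -853) = -789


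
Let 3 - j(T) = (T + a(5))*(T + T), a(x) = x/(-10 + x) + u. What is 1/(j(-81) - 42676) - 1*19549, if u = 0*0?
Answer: -1093903394/55957 ≈ -19549.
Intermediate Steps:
u = 0
a(x) = x/(-10 + x) (a(x) = x/(-10 + x) + 0 = x/(-10 + x))
j(T) = 3 - 2*T*(-1 + T) (j(T) = 3 - (T + 5/(-10 + 5))*(T + T) = 3 - (T + 5/(-5))*2*T = 3 - (T + 5*(-⅕))*2*T = 3 - (T - 1)*2*T = 3 - (-1 + T)*2*T = 3 - 2*T*(-1 + T))
1/(j(-81) - 42676) - 1*19549 = 1/((3 - 2*(-81)² + 2*(-81)) - 42676) - 1*19549 = 1/((3 - 2*6561 - 162) - 42676) - 19549 = 1/((3 - 13122 - 162) - 42676) - 19549 = 1/(-13281 - 42676) - 19549 = 1/(-55957) - 19549 = -1/55957 - 19549 = -1093903394/55957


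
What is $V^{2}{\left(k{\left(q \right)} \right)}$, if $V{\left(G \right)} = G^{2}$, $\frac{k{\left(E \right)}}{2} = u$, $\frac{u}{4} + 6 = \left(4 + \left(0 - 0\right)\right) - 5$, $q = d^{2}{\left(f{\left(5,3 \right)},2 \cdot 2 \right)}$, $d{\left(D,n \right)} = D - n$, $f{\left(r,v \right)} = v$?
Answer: $9834496$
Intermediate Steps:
$q = 1$ ($q = \left(3 - 2 \cdot 2\right)^{2} = \left(3 - 4\right)^{2} = \left(-1\right)^{2} = 1$)
$u = -28$ ($u = -24 + 4 \left(\left(4 + \left(0 - 0\right)\right) - 5\right) = -24 + 4 \left(\left(4 + \left(0 + 0\right)\right) - 5\right) = -24 + 4 \left(\left(4 + 0\right) - 5\right) = -24 + 4 \left(4 - 5\right) = -24 + 4 \left(-1\right) = -24 - 4 = -28$)
$k{\left(E \right)} = -56$ ($k{\left(E \right)} = 2 \left(-28\right) = -56$)
$V^{2}{\left(k{\left(q \right)} \right)} = \left(\left(-56\right)^{2}\right)^{2} = 3136^{2} = 9834496$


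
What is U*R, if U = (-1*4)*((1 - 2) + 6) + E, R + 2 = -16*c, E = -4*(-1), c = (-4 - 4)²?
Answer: 16416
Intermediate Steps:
c = 64 (c = (-8)² = 64)
E = 4
R = -1026 (R = -2 - 16*64 = -2 - 1024 = -1026)
U = -16 (U = (-1*4)*((1 - 2) + 6) + 4 = -4*(-1 + 6) + 4 = -4*5 + 4 = -20 + 4 = -16)
U*R = -16*(-1026) = 16416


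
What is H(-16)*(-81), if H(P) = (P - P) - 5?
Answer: 405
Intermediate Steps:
H(P) = -5 (H(P) = 0 - 5 = -5)
H(-16)*(-81) = -5*(-81) = 405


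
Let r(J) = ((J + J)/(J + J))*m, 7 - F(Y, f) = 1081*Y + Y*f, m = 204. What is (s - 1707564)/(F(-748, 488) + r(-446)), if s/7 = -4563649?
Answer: -33653107/1173823 ≈ -28.670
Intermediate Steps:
s = -31945543 (s = 7*(-4563649) = -31945543)
F(Y, f) = 7 - 1081*Y - Y*f (F(Y, f) = 7 - (1081*Y + Y*f) = 7 + (-1081*Y - Y*f) = 7 - 1081*Y - Y*f)
r(J) = 204 (r(J) = ((J + J)/(J + J))*204 = ((2*J)/((2*J)))*204 = ((2*J)*(1/(2*J)))*204 = 1*204 = 204)
(s - 1707564)/(F(-748, 488) + r(-446)) = (-31945543 - 1707564)/((7 - 1081*(-748) - 1*(-748)*488) + 204) = -33653107/((7 + 808588 + 365024) + 204) = -33653107/(1173619 + 204) = -33653107/1173823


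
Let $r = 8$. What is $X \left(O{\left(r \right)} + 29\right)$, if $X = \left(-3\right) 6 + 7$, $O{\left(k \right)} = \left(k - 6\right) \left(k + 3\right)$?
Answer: $-561$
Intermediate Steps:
$O{\left(k \right)} = \left(-6 + k\right) \left(3 + k\right)$
$X = -11$ ($X = -18 + 7 = -11$)
$X \left(O{\left(r \right)} + 29\right) = - 11 \left(\left(-18 + 8^{2} - 24\right) + 29\right) = - 11 \left(\left(-18 + 64 - 24\right) + 29\right) = - 11 \left(22 + 29\right) = \left(-11\right) 51 = -561$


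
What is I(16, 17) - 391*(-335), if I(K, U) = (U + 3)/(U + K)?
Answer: 4322525/33 ≈ 1.3099e+5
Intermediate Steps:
I(K, U) = (3 + U)/(K + U)
I(16, 17) - 391*(-335) = (3 + 17)/(16 + 17) - 391*(-335) = 20/33 + 130985 = 4322525/33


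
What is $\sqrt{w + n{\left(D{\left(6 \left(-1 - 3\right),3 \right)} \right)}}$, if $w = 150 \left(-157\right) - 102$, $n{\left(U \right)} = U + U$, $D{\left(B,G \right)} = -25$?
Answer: $i \sqrt{23702} \approx 153.95 i$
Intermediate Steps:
$n{\left(U \right)} = 2 U$
$w = -23652$ ($w = -23550 - 102 = -23652$)
$\sqrt{w + n{\left(D{\left(6 \left(-1 - 3\right),3 \right)} \right)}} = \sqrt{-23652 + 2 \left(-25\right)} = \sqrt{-23652 - 50} = \sqrt{-23702} = i \sqrt{23702}$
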